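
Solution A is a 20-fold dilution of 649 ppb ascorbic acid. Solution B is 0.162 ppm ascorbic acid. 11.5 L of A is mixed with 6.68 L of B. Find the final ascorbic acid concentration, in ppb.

C_A = 649 ppb / 20 = 32.4 ppb.
C_B = 0.162 ppm = 162 ppb.
C_mix = (C_A·V_A + C_B·V_B)/(V_A + V_B) = (32.4×11.5 + 162×6.68) / 18.18 = 80.1 ppb.

80.1 ppb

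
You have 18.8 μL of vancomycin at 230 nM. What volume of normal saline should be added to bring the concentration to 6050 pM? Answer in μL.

696 μL

6050 pM = 6.05 nM.
V₂ = C₁V₁/C₂ = 230 × 18.8 / 6.05 = 715 μL.
Diluent to add = V₂ − V₁ = 715 − 18.8 = 696 μL.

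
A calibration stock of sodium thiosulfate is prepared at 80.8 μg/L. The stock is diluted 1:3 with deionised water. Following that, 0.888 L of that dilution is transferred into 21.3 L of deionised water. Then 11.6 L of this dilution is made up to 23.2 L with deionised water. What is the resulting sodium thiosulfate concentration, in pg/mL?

Overall dilution factor = 3 × 24.99 × 2 = 150.
80.8 μg/L / 150 = 0.539 μg/L = 539 pg/mL.

539 pg/mL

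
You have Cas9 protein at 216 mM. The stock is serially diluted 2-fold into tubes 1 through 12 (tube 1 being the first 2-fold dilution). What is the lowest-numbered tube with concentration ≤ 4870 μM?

Tube n has concentration 216 mM / 2ⁿ.
Need 2ⁿ ≥ 216 mM / 4870 μM = 44.4, so n ≥ 5.47.
First such tube: n = 6.

tube 6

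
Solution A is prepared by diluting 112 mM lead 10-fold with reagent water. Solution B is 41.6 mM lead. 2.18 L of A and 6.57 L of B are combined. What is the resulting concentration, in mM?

C_A = 112 mM / 10 = 11.2 mM.
C_mix = (C_A·V_A + C_B·V_B)/(V_A + V_B) = (11.2×2.18 + 41.6×6.57) / 8.750 = 34.0 mM.

34.0 mM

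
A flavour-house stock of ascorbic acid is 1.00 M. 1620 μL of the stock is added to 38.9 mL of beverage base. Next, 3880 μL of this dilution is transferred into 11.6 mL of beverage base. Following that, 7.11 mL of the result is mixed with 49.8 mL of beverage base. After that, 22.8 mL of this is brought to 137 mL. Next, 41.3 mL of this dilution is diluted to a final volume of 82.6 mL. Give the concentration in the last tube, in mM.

Overall dilution factor = 25.01 × 3.990 × 8.004 × 6.009 × 2 = 9599.
1.00 M / 9599 = 1.04 × 10⁻⁴ M = 0.104 mM.

0.104 mM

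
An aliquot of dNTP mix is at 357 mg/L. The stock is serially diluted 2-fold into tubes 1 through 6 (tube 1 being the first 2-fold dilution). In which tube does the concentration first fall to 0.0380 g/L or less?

tube 4

Tube n has concentration 357 mg/L / 2ⁿ.
Need 2ⁿ ≥ 357 mg/L / 0.0380 g/L = 9.39, so n ≥ 3.23.
First such tube: n = 4.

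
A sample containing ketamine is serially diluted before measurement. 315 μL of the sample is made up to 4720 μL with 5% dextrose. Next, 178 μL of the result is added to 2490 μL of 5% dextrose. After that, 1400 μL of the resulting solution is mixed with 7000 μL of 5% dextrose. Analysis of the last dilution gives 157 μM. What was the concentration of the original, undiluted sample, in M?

Overall dilution factor = 14.98 × 14.99 × 6 = 1348.
Original = 157 μM × 1348 = 2.12 × 10⁵ μM = 0.212 M.

0.212 M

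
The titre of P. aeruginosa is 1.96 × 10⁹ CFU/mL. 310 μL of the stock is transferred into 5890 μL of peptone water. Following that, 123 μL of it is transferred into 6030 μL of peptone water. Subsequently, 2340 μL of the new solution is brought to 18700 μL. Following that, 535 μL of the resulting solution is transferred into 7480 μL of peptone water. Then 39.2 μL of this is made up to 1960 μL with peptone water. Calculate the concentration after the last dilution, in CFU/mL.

Overall dilution factor = 20 × 50.02 × 7.991 × 14.98 × 50 = 5.99 × 10⁶.
1.96 × 10⁹ CFU/mL / 5.99 × 10⁶ = 327 CFU/mL.

327 CFU/mL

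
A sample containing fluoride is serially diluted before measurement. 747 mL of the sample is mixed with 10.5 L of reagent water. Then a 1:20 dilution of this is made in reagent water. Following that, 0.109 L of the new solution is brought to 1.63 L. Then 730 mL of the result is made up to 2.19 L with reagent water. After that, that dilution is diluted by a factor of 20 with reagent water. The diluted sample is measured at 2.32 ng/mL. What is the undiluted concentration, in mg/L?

627 mg/L

Overall dilution factor = 15.06 × 20 × 14.95 × 3 × 20 = 2.70 × 10⁵.
Original = 2.32 ng/mL × 2.70 × 10⁵ = 6.27 × 10⁵ ng/mL = 627 mg/L.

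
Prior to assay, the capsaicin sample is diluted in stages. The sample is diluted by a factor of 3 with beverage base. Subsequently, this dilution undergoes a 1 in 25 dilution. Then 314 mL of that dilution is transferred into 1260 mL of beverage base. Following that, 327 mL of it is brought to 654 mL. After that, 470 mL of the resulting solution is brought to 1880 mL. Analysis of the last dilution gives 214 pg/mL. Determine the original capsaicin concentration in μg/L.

644 μg/L

Overall dilution factor = 3 × 25 × 5.013 × 2 × 4 = 3008.
Original = 214 pg/mL × 3008 = 6.44 × 10⁵ pg/mL = 644 μg/L.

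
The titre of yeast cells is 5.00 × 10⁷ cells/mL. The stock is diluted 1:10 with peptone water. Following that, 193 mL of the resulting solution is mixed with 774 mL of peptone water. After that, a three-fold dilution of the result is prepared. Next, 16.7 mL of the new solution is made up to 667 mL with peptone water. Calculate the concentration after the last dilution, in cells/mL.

8330 cells/mL

Overall dilution factor = 10 × 5.010 × 3 × 39.94 = 6003.
5.00 × 10⁷ cells/mL / 6003 = 8330 cells/mL.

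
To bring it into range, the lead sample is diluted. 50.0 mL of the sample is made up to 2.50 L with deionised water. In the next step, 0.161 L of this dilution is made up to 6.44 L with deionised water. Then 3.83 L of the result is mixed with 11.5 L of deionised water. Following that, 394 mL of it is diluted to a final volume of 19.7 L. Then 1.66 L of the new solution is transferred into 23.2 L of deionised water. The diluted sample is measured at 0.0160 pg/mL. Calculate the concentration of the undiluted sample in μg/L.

95.9 μg/L

Overall dilution factor = 50 × 40 × 4.003 × 50 × 14.98 = 5.99 × 10⁶.
Original = 0.0160 pg/mL × 5.99 × 10⁶ = 9.59 × 10⁴ pg/mL = 95.9 μg/L.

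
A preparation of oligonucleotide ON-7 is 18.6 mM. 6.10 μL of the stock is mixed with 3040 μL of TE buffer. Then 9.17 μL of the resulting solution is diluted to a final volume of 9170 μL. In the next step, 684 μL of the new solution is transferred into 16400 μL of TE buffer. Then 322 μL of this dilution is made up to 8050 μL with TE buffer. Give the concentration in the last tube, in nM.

0.0597 nM

Overall dilution factor = 499.4 × 1000 × 24.98 × 25 = 3.12 × 10⁸.
18.6 mM / 3.12 × 10⁸ = 5.97 × 10⁻⁸ mM = 0.0597 nM.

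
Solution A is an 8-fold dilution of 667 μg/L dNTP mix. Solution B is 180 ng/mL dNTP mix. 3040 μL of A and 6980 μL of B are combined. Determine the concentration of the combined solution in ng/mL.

C_A = 667 μg/L / 8 = 83.4 μg/L.
C_B = 180 ng/mL = 180 μg/L.
C_mix = (C_A·V_A + C_B·V_B)/(V_A + V_B) = (83.4×3040 + 180×6980) / 10020 = 151 μg/L = 151 ng/mL.

151 ng/mL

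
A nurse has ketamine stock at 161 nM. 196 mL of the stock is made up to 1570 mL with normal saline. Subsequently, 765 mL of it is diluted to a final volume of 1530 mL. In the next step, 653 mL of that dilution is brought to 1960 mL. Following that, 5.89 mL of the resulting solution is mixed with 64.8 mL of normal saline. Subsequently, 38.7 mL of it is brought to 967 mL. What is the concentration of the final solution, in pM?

11.2 pM

Overall dilution factor = 8.010 × 2 × 3.002 × 12.00 × 24.99 = 1.44 × 10⁴.
161 nM / 1.44 × 10⁴ = 0.0112 nM = 11.2 pM.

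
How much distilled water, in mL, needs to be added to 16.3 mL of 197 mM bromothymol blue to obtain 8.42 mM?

365 mL

V₂ = C₁V₁/C₂ = 197 × 16.3 / 8.42 = 381 mL.
Diluent to add = V₂ − V₁ = 381 − 16.3 = 365 mL.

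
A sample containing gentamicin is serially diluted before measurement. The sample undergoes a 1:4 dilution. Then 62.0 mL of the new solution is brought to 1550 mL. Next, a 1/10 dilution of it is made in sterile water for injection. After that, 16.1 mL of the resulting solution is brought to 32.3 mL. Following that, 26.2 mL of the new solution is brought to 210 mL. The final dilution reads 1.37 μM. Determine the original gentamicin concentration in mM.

22.0 mM

Overall dilution factor = 4 × 25 × 10 × 2.006 × 8.015 = 1.61 × 10⁴.
Original = 1.37 μM × 1.61 × 10⁴ = 2.20 × 10⁴ μM = 22.0 mM.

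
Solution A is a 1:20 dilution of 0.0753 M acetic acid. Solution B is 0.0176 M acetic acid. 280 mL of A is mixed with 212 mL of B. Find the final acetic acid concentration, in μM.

C_A = 0.0753 M / 20 = 3.77 × 10⁻³ M.
C_mix = (C_A·V_A + C_B·V_B)/(V_A + V_B) = (3.77 × 10⁻³×280 + 0.0176×212) / 492.0 = 9.73 × 10⁻³ M = 9730 μM.

9730 μM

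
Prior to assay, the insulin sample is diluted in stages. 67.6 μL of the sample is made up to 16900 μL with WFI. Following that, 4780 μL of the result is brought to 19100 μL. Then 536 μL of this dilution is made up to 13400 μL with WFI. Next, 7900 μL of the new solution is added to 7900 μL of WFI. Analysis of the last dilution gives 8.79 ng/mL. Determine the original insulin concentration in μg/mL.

Overall dilution factor = 250 × 3.996 × 25 × 2 = 4.99 × 10⁴.
Original = 8.79 ng/mL × 4.99 × 10⁴ = 4.39 × 10⁵ ng/mL = 439 μg/mL.

439 μg/mL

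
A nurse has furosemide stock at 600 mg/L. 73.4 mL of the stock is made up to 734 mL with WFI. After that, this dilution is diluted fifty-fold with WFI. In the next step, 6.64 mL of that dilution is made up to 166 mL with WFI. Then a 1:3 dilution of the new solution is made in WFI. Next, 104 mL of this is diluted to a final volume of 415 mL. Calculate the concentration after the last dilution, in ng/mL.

4.01 ng/mL

Overall dilution factor = 10 × 50 × 25 × 3 × 3.990 = 1.50 × 10⁵.
600 mg/L / 1.50 × 10⁵ = 4.01 × 10⁻³ mg/L = 4.01 ng/mL.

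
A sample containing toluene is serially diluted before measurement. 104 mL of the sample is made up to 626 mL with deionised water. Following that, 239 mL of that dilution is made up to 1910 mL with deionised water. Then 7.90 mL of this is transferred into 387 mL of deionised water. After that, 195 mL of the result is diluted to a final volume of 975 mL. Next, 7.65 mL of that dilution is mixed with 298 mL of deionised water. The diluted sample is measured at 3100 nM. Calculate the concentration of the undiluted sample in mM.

1490 mM

Overall dilution factor = 6.019 × 7.992 × 49.99 × 5 × 39.95 = 4.80 × 10⁵.
Original = 3100 nM × 4.80 × 10⁵ = 1.49 × 10⁹ nM = 1490 mM.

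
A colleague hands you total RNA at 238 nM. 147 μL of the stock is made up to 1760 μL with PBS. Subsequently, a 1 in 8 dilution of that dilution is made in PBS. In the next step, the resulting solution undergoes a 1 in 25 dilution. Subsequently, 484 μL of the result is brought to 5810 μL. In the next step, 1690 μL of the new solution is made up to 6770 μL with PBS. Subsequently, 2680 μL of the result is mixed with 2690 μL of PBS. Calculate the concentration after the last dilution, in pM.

1.03 pM

Overall dilution factor = 11.97 × 8 × 25 × 12.00 × 4.006 × 2.004 = 2.31 × 10⁵.
238 nM / 2.31 × 10⁵ = 1.03 × 10⁻³ nM = 1.03 pM.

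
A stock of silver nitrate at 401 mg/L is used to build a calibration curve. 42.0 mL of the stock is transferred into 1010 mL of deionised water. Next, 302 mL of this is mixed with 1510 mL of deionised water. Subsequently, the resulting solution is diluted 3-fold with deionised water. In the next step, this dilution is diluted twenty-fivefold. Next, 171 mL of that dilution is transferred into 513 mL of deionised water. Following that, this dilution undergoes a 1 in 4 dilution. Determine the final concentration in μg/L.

2.22 μg/L

Overall dilution factor = 25.05 × 6 × 3 × 25 × 4 × 4 = 1.80 × 10⁵.
401 mg/L / 1.80 × 10⁵ = 2.22 × 10⁻³ mg/L = 2.22 μg/L.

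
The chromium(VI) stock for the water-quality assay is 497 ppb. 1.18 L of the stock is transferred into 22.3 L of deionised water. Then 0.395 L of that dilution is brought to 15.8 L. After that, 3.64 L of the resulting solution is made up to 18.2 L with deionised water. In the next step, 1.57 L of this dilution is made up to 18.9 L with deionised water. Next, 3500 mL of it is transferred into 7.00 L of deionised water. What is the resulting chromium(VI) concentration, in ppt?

Overall dilution factor = 19.90 × 40 × 5 × 12.04 × 3 = 1.44 × 10⁵.
497 ppb / 1.44 × 10⁵ = 3.46 × 10⁻³ ppb = 3.46 ppt.

3.46 ppt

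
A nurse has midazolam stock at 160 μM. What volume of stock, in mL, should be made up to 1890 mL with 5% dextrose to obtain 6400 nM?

6400 nM = 6.40 μM.
V₁ = C₂V₂/C₁ = 6.40 × 1890 / 160 = 75.6 mL.

75.6 mL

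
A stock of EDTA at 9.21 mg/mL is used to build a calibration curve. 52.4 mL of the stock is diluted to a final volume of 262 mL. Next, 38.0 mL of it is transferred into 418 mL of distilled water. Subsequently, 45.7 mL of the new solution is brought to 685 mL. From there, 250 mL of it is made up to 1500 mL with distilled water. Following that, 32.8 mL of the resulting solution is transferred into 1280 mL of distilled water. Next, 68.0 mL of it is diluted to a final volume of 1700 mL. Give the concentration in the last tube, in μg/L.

1.71 μg/L

Overall dilution factor = 5 × 12 × 14.99 × 6 × 40.02 × 25 = 5.40 × 10⁶.
9.21 mg/mL / 5.40 × 10⁶ = 1.71 × 10⁻⁶ mg/mL = 1.71 μg/L.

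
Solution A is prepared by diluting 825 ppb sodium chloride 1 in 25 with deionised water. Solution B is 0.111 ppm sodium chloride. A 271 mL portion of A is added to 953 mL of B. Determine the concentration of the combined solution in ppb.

C_A = 825 ppb / 25 = 33.0 ppb.
C_B = 0.111 ppm = 111 ppb.
C_mix = (C_A·V_A + C_B·V_B)/(V_A + V_B) = (33.0×271 + 111×953) / 1224 = 93.7 ppb.

93.7 ppb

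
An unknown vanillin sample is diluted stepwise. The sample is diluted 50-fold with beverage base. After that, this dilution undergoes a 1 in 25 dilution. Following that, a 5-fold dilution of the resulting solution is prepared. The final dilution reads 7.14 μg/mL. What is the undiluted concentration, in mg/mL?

44.6 mg/mL

Overall dilution factor = 50 × 25 × 5 = 6250.
Original = 7.14 μg/mL × 6250 = 4.46 × 10⁴ μg/mL = 44.6 mg/mL.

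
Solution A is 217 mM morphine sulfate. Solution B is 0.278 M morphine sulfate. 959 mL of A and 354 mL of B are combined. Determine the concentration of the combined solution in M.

C_B = 0.278 M = 278 mM.
C_mix = (C_A·V_A + C_B·V_B)/(V_A + V_B) = (217×959 + 278×354) / 1313 = 233 mM = 0.233 M.

0.233 M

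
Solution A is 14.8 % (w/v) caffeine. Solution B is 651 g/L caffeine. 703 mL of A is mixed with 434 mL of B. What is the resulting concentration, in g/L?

340 g/L

C_B = 651 g/L = 65.1 % (w/v).
C_mix = (C_A·V_A + C_B·V_B)/(V_A + V_B) = (14.8×703 + 65.1×434) / 1137 = 34.0 % (w/v) = 340 g/L.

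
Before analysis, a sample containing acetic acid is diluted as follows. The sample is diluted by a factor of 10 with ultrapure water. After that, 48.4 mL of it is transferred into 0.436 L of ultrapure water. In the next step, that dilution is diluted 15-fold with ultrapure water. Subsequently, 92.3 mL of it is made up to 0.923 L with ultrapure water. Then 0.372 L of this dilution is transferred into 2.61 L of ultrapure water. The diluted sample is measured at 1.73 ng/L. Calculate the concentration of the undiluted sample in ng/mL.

208 ng/mL

Overall dilution factor = 10 × 10.01 × 15 × 10 × 8.016 = 1.20 × 10⁵.
Original = 1.73 ng/L × 1.20 × 10⁵ = 2.08 × 10⁵ ng/L = 208 ng/mL.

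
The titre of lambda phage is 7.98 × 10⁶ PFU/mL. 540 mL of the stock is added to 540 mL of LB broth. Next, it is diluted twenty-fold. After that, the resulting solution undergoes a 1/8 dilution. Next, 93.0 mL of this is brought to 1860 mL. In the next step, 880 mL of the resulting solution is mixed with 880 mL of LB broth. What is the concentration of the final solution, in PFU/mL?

Overall dilution factor = 2 × 20 × 8 × 20 × 2 = 1.28 × 10⁴.
7.98 × 10⁶ PFU/mL / 1.28 × 10⁴ = 623 PFU/mL.

623 PFU/mL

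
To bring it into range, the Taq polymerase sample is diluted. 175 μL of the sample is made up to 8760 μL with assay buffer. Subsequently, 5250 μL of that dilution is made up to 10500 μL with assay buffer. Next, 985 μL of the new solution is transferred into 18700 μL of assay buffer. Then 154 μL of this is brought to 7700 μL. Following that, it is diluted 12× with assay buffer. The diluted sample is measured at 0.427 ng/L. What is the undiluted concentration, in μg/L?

513 μg/L

Overall dilution factor = 50.06 × 2 × 19.98 × 50 × 12 = 1.20 × 10⁶.
Original = 0.427 ng/L × 1.20 × 10⁶ = 5.13 × 10⁵ ng/L = 513 μg/L.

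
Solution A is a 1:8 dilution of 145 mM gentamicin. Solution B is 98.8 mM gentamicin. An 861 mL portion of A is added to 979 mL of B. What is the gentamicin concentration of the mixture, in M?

C_A = 145 mM / 8 = 18.1 mM.
C_mix = (C_A·V_A + C_B·V_B)/(V_A + V_B) = (18.1×861 + 98.8×979) / 1840 = 61.0 mM = 0.0610 M.

0.0610 M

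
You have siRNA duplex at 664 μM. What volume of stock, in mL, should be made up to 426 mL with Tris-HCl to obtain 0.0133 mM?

8.53 mL

0.0133 mM = 13.3 μM.
V₁ = C₂V₂/C₁ = 13.3 × 426 / 664 = 8.53 mL.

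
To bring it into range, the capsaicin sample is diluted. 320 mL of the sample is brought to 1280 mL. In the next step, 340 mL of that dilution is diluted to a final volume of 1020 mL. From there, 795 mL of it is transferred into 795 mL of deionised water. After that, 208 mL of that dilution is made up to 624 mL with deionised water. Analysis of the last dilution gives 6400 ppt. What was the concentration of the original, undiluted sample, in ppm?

0.461 ppm

Overall dilution factor = 4 × 3 × 2 × 3 = 72.0.
Original = 6400 ppt × 72.0 = 4.61 × 10⁵ ppt = 0.461 ppm.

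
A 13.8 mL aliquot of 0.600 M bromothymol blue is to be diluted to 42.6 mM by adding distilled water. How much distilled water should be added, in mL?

181 mL

42.6 mM = 0.0426 M.
V₂ = C₁V₁/C₂ = 0.600 × 13.8 / 0.0426 = 194 mL.
Diluent to add = V₂ − V₁ = 194 − 13.8 = 181 mL.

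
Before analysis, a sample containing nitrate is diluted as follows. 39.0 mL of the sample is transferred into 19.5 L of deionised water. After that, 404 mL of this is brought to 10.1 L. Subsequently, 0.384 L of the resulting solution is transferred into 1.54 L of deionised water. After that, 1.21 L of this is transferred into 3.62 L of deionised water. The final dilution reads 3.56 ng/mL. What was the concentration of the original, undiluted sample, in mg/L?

892 mg/L

Overall dilution factor = 501 × 25 × 5.010 × 3.992 = 2.51 × 10⁵.
Original = 3.56 ng/mL × 2.51 × 10⁵ = 8.92 × 10⁵ ng/mL = 892 mg/L.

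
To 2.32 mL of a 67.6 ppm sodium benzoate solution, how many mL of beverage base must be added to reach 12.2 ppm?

V₂ = C₁V₁/C₂ = 67.6 × 2.32 / 12.2 = 12.9 mL.
Diluent to add = V₂ − V₁ = 12.9 − 2.32 = 10.5 mL.

10.5 mL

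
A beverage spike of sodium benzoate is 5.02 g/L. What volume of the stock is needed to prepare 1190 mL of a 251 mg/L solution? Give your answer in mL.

251 mg/L = 0.251 g/L.
V₁ = C₂V₂/C₁ = 0.251 × 1190 / 5.02 = 59.5 mL.

59.5 mL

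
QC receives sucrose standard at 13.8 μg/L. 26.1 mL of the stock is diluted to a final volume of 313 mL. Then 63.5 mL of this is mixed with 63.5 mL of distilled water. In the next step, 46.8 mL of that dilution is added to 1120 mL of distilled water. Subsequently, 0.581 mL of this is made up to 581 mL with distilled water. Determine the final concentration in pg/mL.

Overall dilution factor = 11.99 × 2 × 24.93 × 1000 = 5.98 × 10⁵.
13.8 μg/L / 5.98 × 10⁵ = 2.31 × 10⁻⁵ μg/L = 0.0231 pg/mL.

0.0231 pg/mL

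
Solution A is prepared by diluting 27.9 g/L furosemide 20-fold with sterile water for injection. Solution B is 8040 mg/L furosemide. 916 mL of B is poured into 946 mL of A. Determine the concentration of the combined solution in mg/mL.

4.66 mg/mL

C_A = 27.9 g/L / 20 = 1.40 g/L.
C_B = 8040 mg/L = 8.04 g/L.
C_mix = (C_A·V_A + C_B·V_B)/(V_A + V_B) = (1.40×946 + 8.04×916) / 1862 = 4.66 g/L = 4.66 mg/mL.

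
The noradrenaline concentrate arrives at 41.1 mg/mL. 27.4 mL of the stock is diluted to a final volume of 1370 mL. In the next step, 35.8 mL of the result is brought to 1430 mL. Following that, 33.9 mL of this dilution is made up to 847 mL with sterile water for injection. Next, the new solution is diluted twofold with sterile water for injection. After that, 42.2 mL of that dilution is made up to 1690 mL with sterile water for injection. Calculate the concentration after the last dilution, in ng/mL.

Overall dilution factor = 50 × 39.94 × 24.99 × 2 × 40.05 = 4.00 × 10⁶.
41.1 mg/mL / 4.00 × 10⁶ = 1.03 × 10⁻⁵ mg/mL = 10.3 ng/mL.

10.3 ng/mL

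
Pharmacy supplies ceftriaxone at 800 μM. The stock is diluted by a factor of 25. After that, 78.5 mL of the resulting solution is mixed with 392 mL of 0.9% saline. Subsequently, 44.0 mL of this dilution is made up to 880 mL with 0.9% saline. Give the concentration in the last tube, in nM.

Overall dilution factor = 25 × 5.994 × 20 = 2997.
800 μM / 2997 = 0.267 μM = 267 nM.

267 nM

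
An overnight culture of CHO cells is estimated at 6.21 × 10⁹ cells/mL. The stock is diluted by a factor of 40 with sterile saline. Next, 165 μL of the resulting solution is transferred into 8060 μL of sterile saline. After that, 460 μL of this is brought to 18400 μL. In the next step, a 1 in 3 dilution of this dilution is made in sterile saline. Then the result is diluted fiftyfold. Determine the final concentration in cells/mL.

519 cells/mL

Overall dilution factor = 40 × 49.85 × 40 × 3 × 50 = 1.20 × 10⁷.
6.21 × 10⁹ cells/mL / 1.20 × 10⁷ = 519 cells/mL.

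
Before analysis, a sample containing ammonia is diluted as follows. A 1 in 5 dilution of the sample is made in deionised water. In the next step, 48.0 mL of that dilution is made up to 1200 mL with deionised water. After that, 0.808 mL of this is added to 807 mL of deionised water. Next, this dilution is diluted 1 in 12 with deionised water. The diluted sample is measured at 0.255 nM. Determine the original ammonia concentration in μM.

382 μM

Overall dilution factor = 5 × 25 × 999.8 × 12 = 1.50 × 10⁶.
Original = 0.255 nM × 1.50 × 10⁶ = 3.82 × 10⁵ nM = 382 μM.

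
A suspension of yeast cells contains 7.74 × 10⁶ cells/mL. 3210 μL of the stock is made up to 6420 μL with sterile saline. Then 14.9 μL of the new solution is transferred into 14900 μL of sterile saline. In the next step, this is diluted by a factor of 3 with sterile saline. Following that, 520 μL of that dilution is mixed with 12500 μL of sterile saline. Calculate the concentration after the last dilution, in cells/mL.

Overall dilution factor = 2 × 1001 × 3 × 25.04 = 1.50 × 10⁵.
7.74 × 10⁶ cells/mL / 1.50 × 10⁵ = 51.5 cells/mL.

51.5 cells/mL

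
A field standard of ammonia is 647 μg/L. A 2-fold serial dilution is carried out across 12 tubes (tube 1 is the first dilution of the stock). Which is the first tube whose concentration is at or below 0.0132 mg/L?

tube 6

Tube n has concentration 647 μg/L / 2ⁿ.
Need 2ⁿ ≥ 647 μg/L / 0.0132 mg/L = 49.0, so n ≥ 5.62.
First such tube: n = 6.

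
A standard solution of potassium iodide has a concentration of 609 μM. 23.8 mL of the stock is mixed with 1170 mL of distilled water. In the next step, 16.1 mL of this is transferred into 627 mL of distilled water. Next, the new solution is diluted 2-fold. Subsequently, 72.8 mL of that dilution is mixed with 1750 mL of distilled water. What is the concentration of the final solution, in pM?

Overall dilution factor = 50.16 × 39.94 × 2 × 25.04 = 1.00 × 10⁵.
609 μM / 1.00 × 10⁵ = 6.07 × 10⁻³ μM = 6070 pM.

6070 pM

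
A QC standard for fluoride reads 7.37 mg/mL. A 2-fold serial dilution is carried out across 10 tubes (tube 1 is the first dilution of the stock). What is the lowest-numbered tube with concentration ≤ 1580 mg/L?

Tube n has concentration 7.37 mg/mL / 2ⁿ.
Need 2ⁿ ≥ 7.37 mg/mL / 1580 mg/L = 4.66, so n ≥ 2.22.
First such tube: n = 3.

tube 3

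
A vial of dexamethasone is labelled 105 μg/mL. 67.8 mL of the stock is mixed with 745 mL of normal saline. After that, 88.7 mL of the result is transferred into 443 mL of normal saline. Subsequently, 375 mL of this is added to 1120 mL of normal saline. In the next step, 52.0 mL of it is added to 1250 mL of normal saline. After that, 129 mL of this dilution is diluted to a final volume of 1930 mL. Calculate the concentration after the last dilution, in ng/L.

Overall dilution factor = 11.99 × 5.994 × 3.987 × 25.04 × 14.96 = 1.07 × 10⁵.
105 μg/mL / 1.07 × 10⁵ = 9.78 × 10⁻⁴ μg/mL = 978 ng/L.

978 ng/L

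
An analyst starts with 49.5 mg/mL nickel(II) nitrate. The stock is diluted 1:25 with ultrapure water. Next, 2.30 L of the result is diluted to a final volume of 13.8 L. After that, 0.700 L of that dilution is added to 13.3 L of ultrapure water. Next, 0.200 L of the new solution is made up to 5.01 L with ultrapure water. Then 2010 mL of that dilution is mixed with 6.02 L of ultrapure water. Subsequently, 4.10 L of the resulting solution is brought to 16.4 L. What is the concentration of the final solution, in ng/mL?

Overall dilution factor = 25 × 6 × 20 × 25.05 × 3.995 × 4 = 1.20 × 10⁶.
49.5 mg/mL / 1.20 × 10⁶ = 4.12 × 10⁻⁵ mg/mL = 41.2 ng/mL.

41.2 ng/mL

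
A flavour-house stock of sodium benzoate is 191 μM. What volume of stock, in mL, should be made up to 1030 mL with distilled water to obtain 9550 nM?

51.5 mL

9550 nM = 9.55 μM.
V₁ = C₂V₂/C₁ = 9.55 × 1030 / 191 = 51.5 mL.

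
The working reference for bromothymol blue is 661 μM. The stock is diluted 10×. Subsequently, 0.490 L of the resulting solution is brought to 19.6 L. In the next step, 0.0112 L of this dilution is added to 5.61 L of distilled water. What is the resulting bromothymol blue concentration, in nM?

Overall dilution factor = 10 × 40 × 501.9 = 2.01 × 10⁵.
661 μM / 2.01 × 10⁵ = 3.29 × 10⁻³ μM = 3.29 nM.

3.29 nM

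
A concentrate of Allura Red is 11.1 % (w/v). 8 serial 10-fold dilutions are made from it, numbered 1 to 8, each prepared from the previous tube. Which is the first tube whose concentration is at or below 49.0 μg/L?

tube 7

Tube n has concentration 11.1 % (w/v) / 10ⁿ.
Need 10ⁿ ≥ 11.1 % (w/v) / 49.0 μg/L = 2.27 × 10⁶, so n ≥ 6.36.
First such tube: n = 7.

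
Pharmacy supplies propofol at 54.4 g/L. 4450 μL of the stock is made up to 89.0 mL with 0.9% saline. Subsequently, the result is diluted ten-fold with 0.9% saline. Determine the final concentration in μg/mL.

272 μg/mL

Overall dilution factor = 20 × 10 = 200.
54.4 g/L / 200 = 0.272 g/L = 272 μg/mL.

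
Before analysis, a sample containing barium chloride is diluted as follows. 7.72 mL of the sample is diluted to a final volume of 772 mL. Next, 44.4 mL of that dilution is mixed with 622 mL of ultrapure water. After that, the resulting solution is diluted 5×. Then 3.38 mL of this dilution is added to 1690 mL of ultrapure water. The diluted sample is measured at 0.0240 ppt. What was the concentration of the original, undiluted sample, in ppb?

Overall dilution factor = 100 × 15.01 × 5 × 501 = 3.76 × 10⁶.
Original = 0.0240 ppt × 3.76 × 10⁶ = 9.02 × 10⁴ ppt = 90.2 ppb.

90.2 ppb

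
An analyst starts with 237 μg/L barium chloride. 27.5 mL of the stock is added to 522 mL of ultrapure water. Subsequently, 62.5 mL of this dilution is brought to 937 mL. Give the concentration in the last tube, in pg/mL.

791 pg/mL

Overall dilution factor = 19.98 × 14.99 = 300.
237 μg/L / 300 = 0.791 μg/L = 791 pg/mL.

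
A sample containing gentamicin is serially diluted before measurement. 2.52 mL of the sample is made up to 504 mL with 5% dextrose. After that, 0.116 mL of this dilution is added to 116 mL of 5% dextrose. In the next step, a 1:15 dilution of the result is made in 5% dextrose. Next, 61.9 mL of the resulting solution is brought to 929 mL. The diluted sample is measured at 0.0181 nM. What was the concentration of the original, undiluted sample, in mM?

0.816 mM

Overall dilution factor = 200 × 1001 × 15 × 15.01 = 4.51 × 10⁷.
Original = 0.0181 nM × 4.51 × 10⁷ = 8.16 × 10⁵ nM = 0.816 mM.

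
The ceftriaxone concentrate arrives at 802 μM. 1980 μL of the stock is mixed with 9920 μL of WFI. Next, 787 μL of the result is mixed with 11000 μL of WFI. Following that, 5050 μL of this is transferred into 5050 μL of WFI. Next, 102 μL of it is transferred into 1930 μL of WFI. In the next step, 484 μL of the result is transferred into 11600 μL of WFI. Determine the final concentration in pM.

8960 pM

Overall dilution factor = 6.010 × 14.98 × 2 × 19.92 × 24.97 = 8.95 × 10⁴.
802 μM / 8.95 × 10⁴ = 8.96 × 10⁻³ μM = 8960 pM.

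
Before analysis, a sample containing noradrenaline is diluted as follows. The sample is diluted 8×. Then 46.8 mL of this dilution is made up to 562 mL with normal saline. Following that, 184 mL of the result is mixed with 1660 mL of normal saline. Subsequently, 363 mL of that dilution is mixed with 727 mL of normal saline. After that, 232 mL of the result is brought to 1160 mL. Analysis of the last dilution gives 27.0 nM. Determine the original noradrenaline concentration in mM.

0.390 mM

Overall dilution factor = 8 × 12.01 × 10.02 × 3.003 × 5 = 1.45 × 10⁴.
Original = 27.0 nM × 1.45 × 10⁴ = 3.90 × 10⁵ nM = 0.390 mM.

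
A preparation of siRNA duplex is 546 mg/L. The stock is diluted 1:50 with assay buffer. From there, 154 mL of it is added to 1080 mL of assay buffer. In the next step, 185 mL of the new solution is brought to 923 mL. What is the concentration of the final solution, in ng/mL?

273 ng/mL

Overall dilution factor = 50 × 8.013 × 4.989 = 1999.
546 mg/L / 1999 = 0.273 mg/L = 273 ng/mL.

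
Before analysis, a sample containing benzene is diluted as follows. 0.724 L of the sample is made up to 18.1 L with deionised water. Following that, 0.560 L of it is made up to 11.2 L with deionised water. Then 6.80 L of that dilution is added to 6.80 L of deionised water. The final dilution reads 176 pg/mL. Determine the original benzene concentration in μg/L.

176 μg/L

Overall dilution factor = 25 × 20 × 2 = 1000.
Original = 176 pg/mL × 1000 = 1.76 × 10⁵ pg/mL = 176 μg/L.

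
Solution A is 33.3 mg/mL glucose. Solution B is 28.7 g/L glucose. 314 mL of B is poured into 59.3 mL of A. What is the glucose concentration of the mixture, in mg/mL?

C_B = 28.7 g/L = 28.7 mg/mL.
C_mix = (C_A·V_A + C_B·V_B)/(V_A + V_B) = (33.3×59.3 + 28.7×314) / 373.3 = 29.4 mg/mL.

29.4 mg/mL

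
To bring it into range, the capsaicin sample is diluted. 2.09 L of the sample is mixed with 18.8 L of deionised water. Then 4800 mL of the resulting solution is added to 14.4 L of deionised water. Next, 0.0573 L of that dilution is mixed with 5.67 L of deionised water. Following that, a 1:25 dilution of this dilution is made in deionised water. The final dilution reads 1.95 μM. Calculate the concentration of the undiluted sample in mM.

Overall dilution factor = 9.995 × 4 × 99.95 × 25 = 9.99 × 10⁴.
Original = 1.95 μM × 9.99 × 10⁴ = 1.95 × 10⁵ μM = 195 mM.

195 mM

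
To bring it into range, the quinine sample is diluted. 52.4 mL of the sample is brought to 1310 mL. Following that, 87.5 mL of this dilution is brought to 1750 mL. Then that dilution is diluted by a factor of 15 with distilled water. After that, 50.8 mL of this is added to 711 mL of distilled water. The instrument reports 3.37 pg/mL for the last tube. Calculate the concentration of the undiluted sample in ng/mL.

379 ng/mL

Overall dilution factor = 25 × 20 × 15 × 15.00 = 1.12 × 10⁵.
Original = 3.37 pg/mL × 1.12 × 10⁵ = 3.79 × 10⁵ pg/mL = 379 ng/mL.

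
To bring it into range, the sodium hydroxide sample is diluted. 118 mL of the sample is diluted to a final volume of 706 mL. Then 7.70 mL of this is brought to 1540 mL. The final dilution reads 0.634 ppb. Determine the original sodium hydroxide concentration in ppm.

0.759 ppm

Overall dilution factor = 5.983 × 200 = 1197.
Original = 0.634 ppb × 1197 = 759 ppb = 0.759 ppm.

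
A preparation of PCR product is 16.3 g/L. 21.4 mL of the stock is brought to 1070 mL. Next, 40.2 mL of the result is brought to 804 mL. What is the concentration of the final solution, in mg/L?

16.3 mg/L

Overall dilution factor = 50 × 20 = 1000.
16.3 g/L / 1000 = 0.0163 g/L = 16.3 mg/L.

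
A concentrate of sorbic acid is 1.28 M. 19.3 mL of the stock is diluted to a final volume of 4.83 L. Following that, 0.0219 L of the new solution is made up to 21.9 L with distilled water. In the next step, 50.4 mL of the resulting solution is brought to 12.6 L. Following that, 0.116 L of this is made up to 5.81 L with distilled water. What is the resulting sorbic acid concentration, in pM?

Overall dilution factor = 250.3 × 1000 × 250 × 50.09 = 3.13 × 10⁹.
1.28 M / 3.13 × 10⁹ = 4.08 × 10⁻¹⁰ M = 408 pM.

408 pM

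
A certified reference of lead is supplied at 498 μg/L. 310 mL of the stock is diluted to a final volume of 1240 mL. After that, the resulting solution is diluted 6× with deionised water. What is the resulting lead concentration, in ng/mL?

Overall dilution factor = 4 × 6 = 24.0.
498 μg/L / 24.0 = 20.8 μg/L = 20.8 ng/mL.

20.8 ng/mL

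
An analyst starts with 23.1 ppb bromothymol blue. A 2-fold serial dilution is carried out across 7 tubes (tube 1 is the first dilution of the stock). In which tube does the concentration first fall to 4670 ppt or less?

tube 3

Tube n has concentration 23.1 ppb / 2ⁿ.
Need 2ⁿ ≥ 23.1 ppb / 4670 ppt = 4.95, so n ≥ 2.31.
First such tube: n = 3.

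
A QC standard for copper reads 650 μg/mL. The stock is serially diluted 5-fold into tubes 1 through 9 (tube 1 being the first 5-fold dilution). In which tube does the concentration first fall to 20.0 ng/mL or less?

tube 7

Tube n has concentration 650 μg/mL / 5ⁿ.
Need 5ⁿ ≥ 650 μg/mL / 20.0 ng/mL = 3.25 × 10⁴, so n ≥ 6.46.
First such tube: n = 7.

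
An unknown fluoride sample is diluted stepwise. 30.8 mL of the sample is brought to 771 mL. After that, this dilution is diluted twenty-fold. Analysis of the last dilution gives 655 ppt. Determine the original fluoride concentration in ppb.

328 ppb

Overall dilution factor = 25.03 × 20 = 501.
Original = 655 ppt × 501 = 3.28 × 10⁵ ppt = 328 ppb.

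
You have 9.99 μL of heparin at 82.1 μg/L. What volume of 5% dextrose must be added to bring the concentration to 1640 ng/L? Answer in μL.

490 μL

1640 ng/L = 1.64 μg/L.
V₂ = C₁V₁/C₂ = 82.1 × 9.99 / 1.64 = 500 μL.
Diluent to add = V₂ − V₁ = 500 − 9.99 = 490 μL.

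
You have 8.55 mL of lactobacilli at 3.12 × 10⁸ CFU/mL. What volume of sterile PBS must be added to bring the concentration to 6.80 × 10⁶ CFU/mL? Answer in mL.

V₂ = C₁V₁/C₂ = 3.12 × 10⁸ × 8.55 / 6.80 × 10⁶ = 392 mL.
Diluent to add = V₂ − V₁ = 392 − 8.55 = 384 mL.

384 mL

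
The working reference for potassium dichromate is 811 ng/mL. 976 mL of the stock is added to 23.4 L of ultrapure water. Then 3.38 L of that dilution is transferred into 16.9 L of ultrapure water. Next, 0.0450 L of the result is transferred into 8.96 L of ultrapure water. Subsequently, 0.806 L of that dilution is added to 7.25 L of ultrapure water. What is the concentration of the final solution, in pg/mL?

Overall dilution factor = 24.98 × 6 × 200.1 × 9.995 = 3.00 × 10⁵.
811 ng/mL / 3.00 × 10⁵ = 2.71 × 10⁻³ ng/mL = 2.71 pg/mL.

2.71 pg/mL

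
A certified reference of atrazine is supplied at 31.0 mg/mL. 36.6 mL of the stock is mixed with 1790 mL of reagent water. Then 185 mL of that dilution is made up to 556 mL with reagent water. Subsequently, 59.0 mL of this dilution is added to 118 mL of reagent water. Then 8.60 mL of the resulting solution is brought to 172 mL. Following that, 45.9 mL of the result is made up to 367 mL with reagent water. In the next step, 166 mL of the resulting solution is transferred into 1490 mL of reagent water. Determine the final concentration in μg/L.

43.2 μg/L

Overall dilution factor = 49.91 × 3.005 × 3 × 20 × 7.996 × 9.976 = 7.18 × 10⁵.
31.0 mg/mL / 7.18 × 10⁵ = 4.32 × 10⁻⁵ mg/mL = 43.2 μg/L.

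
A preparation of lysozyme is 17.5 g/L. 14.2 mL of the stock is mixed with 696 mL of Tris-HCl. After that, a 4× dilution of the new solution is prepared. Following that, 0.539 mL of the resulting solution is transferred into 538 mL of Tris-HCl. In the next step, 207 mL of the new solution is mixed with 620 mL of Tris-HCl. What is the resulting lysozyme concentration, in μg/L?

21.9 μg/L

Overall dilution factor = 50.01 × 4 × 999.1 × 3.995 = 7.99 × 10⁵.
17.5 g/L / 7.99 × 10⁵ = 2.19 × 10⁻⁵ g/L = 21.9 μg/L.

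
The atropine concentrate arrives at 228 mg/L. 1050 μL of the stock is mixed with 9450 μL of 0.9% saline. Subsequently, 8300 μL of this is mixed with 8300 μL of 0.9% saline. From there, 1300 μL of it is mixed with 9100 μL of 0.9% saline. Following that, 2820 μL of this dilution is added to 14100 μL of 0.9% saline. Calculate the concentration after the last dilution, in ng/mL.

Overall dilution factor = 10 × 2 × 8 × 6 = 960.
228 mg/L / 960 = 0.237 mg/L = 238 ng/mL.

238 ng/mL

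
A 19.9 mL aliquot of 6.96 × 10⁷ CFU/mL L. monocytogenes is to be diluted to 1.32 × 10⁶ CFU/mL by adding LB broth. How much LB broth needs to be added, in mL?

1030 mL

V₂ = C₁V₁/C₂ = 6.96 × 10⁷ × 19.9 / 1.32 × 10⁶ = 1049 mL.
Diluent to add = V₂ − V₁ = 1049 − 19.9 = 1030 mL.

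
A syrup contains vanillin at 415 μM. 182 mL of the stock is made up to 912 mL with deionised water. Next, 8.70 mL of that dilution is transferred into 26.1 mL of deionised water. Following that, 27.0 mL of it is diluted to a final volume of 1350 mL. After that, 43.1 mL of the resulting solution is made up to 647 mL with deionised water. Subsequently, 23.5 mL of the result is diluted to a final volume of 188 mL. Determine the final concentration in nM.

Overall dilution factor = 5.011 × 4 × 50 × 15.01 × 8 = 1.20 × 10⁵.
415 μM / 1.20 × 10⁵ = 3.45 × 10⁻³ μM = 3.45 nM.

3.45 nM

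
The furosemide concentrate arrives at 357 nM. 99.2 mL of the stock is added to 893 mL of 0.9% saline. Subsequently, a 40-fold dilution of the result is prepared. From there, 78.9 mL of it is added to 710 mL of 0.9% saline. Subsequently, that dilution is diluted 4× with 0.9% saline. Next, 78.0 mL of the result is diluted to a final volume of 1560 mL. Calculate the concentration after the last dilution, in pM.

Overall dilution factor = 10.00 × 40 × 9.999 × 4 × 20 = 3.20 × 10⁵.
357 nM / 3.20 × 10⁵ = 1.12 × 10⁻³ nM = 1.12 pM.

1.12 pM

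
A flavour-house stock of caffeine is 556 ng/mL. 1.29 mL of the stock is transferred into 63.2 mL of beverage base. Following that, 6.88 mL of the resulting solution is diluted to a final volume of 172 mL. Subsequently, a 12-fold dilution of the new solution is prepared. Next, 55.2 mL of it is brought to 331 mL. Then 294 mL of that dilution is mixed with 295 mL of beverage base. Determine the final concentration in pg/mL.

3.09 pg/mL

Overall dilution factor = 49.99 × 25 × 12 × 5.996 × 2.003 = 1.80 × 10⁵.
556 ng/mL / 1.80 × 10⁵ = 3.09 × 10⁻³ ng/mL = 3.09 pg/mL.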